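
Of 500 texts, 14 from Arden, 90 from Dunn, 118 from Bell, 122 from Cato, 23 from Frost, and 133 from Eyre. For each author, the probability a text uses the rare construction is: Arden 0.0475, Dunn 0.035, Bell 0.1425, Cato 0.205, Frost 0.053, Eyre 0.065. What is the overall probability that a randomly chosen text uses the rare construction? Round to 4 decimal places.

Unnormalized posteriors (prior × likelihood):
  Arden: 0.028 × 0.0475 = 0.00133
  Dunn: 0.18 × 0.035 = 0.0063
  Bell: 0.236 × 0.1425 = 0.03363
  Cato: 0.244 × 0.205 = 0.05002
  Frost: 0.046 × 0.053 = 0.002438
  Eyre: 0.266 × 0.065 = 0.01729
P(rare-form) = 0.00133 + 0.0063 + 0.03363 + 0.05002 + 0.002438 + 0.01729 = 0.111008 → 0.1110.

0.1110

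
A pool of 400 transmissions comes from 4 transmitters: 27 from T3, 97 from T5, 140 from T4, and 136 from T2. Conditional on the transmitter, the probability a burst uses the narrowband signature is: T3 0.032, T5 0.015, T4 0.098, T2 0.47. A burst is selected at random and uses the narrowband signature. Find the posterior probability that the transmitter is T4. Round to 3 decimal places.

0.172

Unnormalized posteriors (prior × likelihood):
  T3: 0.0675 × 0.032 = 0.00216
  T5: 0.2425 × 0.015 = 0.0036375
  T4: 0.35 × 0.098 = 0.0343
  T2: 0.34 × 0.47 = 0.1598
Total = 0.1998975.
P(T4 | evidence) = 0.0343 / 0.1998975 ≈ 0.172.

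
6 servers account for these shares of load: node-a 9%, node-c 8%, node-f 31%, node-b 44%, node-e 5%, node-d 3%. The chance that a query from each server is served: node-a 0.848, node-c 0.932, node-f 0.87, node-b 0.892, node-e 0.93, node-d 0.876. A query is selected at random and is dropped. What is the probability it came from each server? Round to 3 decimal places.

node-a 0.120, node-c 0.048, node-f 0.353, node-b 0.416, node-e 0.031, node-d 0.033

Taking complements, P(dropped | each) = node-a 0.152, node-c 0.068, node-f 0.13, node-b 0.108, node-e 0.07, node-d 0.124.
By Bayes' rule, posterior ∝ prior × likelihood:
  node-a: 0.09 × 0.152 = 0.01368
  node-c: 0.08 × 0.068 = 0.00544
  node-f: 0.31 × 0.13 = 0.0403
  node-b: 0.44 × 0.108 = 0.04752
  node-e: 0.05 × 0.07 = 0.0035
  node-d: 0.03 × 0.124 = 0.00372
Normalizing constant = 0.11416.
P(node-a | dropped) = 0.01368/0.11416 ≈ 0.120
P(node-c | dropped) = 0.00544/0.11416 ≈ 0.048
P(node-f | dropped) = 0.0403/0.11416 ≈ 0.353
P(node-b | dropped) = 0.04752/0.11416 ≈ 0.416
P(node-e | dropped) = 0.0035/0.11416 ≈ 0.031
P(node-d | dropped) = 0.00372/0.11416 ≈ 0.033
(Check: 0.120+0.048+0.353+0.416+0.031+0.033 = 1.001.)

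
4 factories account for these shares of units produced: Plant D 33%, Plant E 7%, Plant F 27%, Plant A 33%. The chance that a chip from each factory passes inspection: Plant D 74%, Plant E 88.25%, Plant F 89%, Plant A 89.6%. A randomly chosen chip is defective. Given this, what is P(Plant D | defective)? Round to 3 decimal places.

Taking complements, P(defective | each) = Plant D 0.26, Plant E 0.1175, Plant F 0.11, Plant A 0.104.
Prior × likelihood for each hypothesis:
  Plant D: 0.33 × 0.26 = 0.0858
  Plant E: 0.07 × 0.1175 = 0.008225
  Plant F: 0.27 × 0.11 = 0.0297
  Plant A: 0.33 × 0.104 = 0.03432
Total = 0.158045.
P(Plant D | evidence) = 0.0858 / 0.158045 ≈ 0.543.

0.543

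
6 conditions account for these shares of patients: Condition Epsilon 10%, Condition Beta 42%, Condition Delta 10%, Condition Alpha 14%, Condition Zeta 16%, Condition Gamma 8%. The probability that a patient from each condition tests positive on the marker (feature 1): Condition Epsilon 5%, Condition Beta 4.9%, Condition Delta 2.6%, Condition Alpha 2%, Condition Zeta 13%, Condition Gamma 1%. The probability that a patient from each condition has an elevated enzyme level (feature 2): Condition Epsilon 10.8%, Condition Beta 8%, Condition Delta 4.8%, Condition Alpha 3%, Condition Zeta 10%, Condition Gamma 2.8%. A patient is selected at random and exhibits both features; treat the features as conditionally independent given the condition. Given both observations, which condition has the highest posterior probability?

Condition Zeta

Compute prior × likelihood for every hypothesis:
  Condition Epsilon: 0.1 × 0.05 × 0.108 = 0.00054
  Condition Beta: 0.42 × 0.049 × 0.08 = 0.0016464
  Condition Delta: 0.1 × 0.026 × 0.048 = 0.0001248
  Condition Alpha: 0.14 × 0.02 × 0.03 = 0.000084
  Condition Zeta: 0.16 × 0.13 × 0.1 = 0.00208
  Condition Gamma: 0.08 × 0.01 × 0.028 = 0.0000224
Sum = 0.0044976.
Largest term belongs to Condition Zeta, so Condition Zeta is most probable.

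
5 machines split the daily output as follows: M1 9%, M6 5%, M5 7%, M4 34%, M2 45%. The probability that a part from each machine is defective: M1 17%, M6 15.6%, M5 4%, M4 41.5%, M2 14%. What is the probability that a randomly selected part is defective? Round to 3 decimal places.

Compute prior × likelihood for every hypothesis:
  M1: 0.09 × 0.17 = 0.0153
  M6: 0.05 × 0.156 = 0.0078
  M5: 0.07 × 0.04 = 0.0028
  M4: 0.34 × 0.415 = 0.1411
  M2: 0.45 × 0.14 = 0.063
P(defective) = 0.0153 + 0.0078 + 0.0028 + 0.1411 + 0.063 = 0.23 → 0.230.

0.230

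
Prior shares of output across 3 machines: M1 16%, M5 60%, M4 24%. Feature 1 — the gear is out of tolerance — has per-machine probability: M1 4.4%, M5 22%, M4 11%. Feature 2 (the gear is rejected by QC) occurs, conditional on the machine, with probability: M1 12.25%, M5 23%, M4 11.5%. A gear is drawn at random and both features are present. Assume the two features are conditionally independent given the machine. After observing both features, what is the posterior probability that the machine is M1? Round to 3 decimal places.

0.025

Prior × likelihood for each hypothesis:
  M1: 0.16 × 0.044 × 0.1225 = 0.0008624
  M5: 0.6 × 0.22 × 0.23 = 0.03036
  M4: 0.24 × 0.11 × 0.115 = 0.003036
Sum = 0.0342584.
P(M1 | evidence) = 0.0008624 / 0.0342584 ≈ 0.025.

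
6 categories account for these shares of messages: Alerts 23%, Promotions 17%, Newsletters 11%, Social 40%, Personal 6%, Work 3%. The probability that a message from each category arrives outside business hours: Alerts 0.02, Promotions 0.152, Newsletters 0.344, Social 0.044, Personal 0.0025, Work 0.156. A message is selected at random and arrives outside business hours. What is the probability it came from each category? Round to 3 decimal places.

By Bayes' rule, posterior ∝ prior × likelihood:
  Alerts: 0.23 × 0.02 = 0.0046
  Promotions: 0.17 × 0.152 = 0.02584
  Newsletters: 0.11 × 0.344 = 0.03784
  Social: 0.4 × 0.044 = 0.0176
  Personal: 0.06 × 0.0025 = 0.00015
  Work: 0.03 × 0.156 = 0.00468
Sum = 0.09071.
P(Alerts | off-hours) = 0.0046/0.09071 ≈ 0.051
P(Promotions | off-hours) = 0.02584/0.09071 ≈ 0.285
P(Newsletters | off-hours) = 0.03784/0.09071 ≈ 0.417
P(Social | off-hours) = 0.0176/0.09071 ≈ 0.194
P(Personal | off-hours) = 0.00015/0.09071 ≈ 0.002
P(Work | off-hours) = 0.00468/0.09071 ≈ 0.052
(Check: 0.051+0.285+0.417+0.194+0.002+0.052 = 1.001.)

Alerts 0.051, Promotions 0.285, Newsletters 0.417, Social 0.194, Personal 0.002, Work 0.052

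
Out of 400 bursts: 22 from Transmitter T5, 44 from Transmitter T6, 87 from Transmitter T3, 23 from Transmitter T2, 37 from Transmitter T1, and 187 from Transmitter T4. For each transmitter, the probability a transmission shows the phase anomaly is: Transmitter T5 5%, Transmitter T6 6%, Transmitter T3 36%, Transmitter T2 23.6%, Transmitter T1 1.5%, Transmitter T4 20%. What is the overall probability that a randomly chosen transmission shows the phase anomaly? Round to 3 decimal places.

0.196

By Bayes' rule, posterior ∝ prior × likelihood:
  Transmitter T5: 0.055 × 0.05 = 0.00275
  Transmitter T6: 0.11 × 0.06 = 0.0066
  Transmitter T3: 0.2175 × 0.36 = 0.0783
  Transmitter T2: 0.0575 × 0.236 = 0.01357
  Transmitter T1: 0.0925 × 0.015 = 0.0013875
  Transmitter T4: 0.4675 × 0.2 = 0.0935
P(anomaly) = 0.00275 + 0.0066 + 0.0783 + 0.01357 + 0.0013875 + 0.0935 = 0.1961075 → 0.196.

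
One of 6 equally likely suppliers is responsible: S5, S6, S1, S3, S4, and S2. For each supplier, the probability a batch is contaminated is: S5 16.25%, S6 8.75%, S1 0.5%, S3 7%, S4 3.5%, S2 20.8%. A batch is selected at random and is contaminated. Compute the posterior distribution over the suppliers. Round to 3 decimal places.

With a uniform prior (1/6 each), posterior ∝ likelihood:
  S5: 0.1625
  S6: 0.0875
  S1: 0.005
  S3: 0.07
  S4: 0.035
  S2: 0.208
Total = 0.568.
P(S5 | contaminated) = 0.1625/0.568 ≈ 0.286
P(S6 | contaminated) = 0.0875/0.568 ≈ 0.154
P(S1 | contaminated) = 0.005/0.568 ≈ 0.009
P(S3 | contaminated) = 0.07/0.568 ≈ 0.123
P(S4 | contaminated) = 0.035/0.568 ≈ 0.062
P(S2 | contaminated) = 0.208/0.568 ≈ 0.366
(Check: 0.286+0.154+0.009+0.123+0.062+0.366 = 1.000.)

S5 0.286, S6 0.154, S1 0.009, S3 0.123, S4 0.062, S2 0.366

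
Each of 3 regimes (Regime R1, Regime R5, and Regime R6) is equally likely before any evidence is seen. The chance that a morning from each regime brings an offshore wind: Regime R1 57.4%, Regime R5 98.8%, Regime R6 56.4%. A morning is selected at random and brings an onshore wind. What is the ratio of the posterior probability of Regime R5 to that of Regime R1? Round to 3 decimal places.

0.028

Taking complements, P(onshore | each) = Regime R1 0.426, Regime R5 0.012, Regime R6 0.436.
Since the prior is uniform, the posterior is proportional to the likelihood:
  Regime R1: 0.426
  Regime R5: 0.012
  Regime R6: 0.436
Total = 0.874.
The ratio is 0.012 / 0.426 (the normalizer cancels) = 0.028.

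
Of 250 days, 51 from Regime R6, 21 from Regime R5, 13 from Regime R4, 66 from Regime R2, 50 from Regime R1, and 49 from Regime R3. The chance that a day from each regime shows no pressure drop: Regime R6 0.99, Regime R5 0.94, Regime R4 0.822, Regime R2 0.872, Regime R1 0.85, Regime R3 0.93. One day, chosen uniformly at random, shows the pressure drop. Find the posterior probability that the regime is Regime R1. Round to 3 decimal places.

Taking complements, P(drop | each) = Regime R6 0.01, Regime R5 0.06, Regime R4 0.178, Regime R2 0.128, Regime R1 0.15, Regime R3 0.07.
By Bayes' rule, posterior ∝ prior × likelihood:
  Regime R6: 0.204 × 0.01 = 0.00204
  Regime R5: 0.084 × 0.06 = 0.00504
  Regime R4: 0.052 × 0.178 = 0.009256
  Regime R2: 0.264 × 0.128 = 0.033792
  Regime R1: 0.2 × 0.15 = 0.03
  Regime R3: 0.196 × 0.07 = 0.01372
Total = 0.093848.
P(Regime R1 | evidence) = 0.03 / 0.093848 ≈ 0.320.

0.320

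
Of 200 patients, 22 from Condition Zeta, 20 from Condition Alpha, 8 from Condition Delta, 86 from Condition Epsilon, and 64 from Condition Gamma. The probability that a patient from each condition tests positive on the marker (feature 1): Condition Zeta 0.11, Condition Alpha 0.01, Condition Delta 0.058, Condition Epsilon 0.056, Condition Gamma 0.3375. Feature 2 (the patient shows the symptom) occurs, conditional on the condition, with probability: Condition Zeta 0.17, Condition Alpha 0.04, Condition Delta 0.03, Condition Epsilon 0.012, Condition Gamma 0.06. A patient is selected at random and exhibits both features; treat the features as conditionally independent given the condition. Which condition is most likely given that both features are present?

By Bayes' rule, posterior ∝ prior × likelihood:
  Condition Zeta: 0.11 × 0.11 × 0.17 = 0.002057
  Condition Alpha: 0.1 × 0.01 × 0.04 = 0.00004
  Condition Delta: 0.04 × 0.058 × 0.03 = 0.0000696
  Condition Epsilon: 0.43 × 0.056 × 0.012 = 0.00028896
  Condition Gamma: 0.32 × 0.3375 × 0.06 = 0.00648
Sum = 0.00893556.
Largest term belongs to Condition Gamma, so Condition Gamma is most probable.

Condition Gamma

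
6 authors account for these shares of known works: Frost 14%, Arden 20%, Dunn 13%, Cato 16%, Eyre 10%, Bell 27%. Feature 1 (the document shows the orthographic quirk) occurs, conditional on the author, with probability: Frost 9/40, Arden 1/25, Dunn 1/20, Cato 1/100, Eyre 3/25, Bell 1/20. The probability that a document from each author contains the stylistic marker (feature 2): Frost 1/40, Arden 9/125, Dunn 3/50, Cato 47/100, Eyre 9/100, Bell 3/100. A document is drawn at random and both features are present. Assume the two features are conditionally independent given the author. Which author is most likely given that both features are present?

Eyre

Prior × likelihood for each hypothesis:
  Frost: 0.14 × 0.225 × 0.025 = 0.0007875
  Arden: 0.2 × 0.04 × 0.072 = 0.000576
  Dunn: 0.13 × 0.05 × 0.06 = 0.00039
  Cato: 0.16 × 0.01 × 0.47 = 0.000752
  Eyre: 0.1 × 0.12 × 0.09 = 0.00108
  Bell: 0.27 × 0.05 × 0.03 = 0.000405
Sum = 0.0039905.
Largest term belongs to Eyre, so Eyre is most probable.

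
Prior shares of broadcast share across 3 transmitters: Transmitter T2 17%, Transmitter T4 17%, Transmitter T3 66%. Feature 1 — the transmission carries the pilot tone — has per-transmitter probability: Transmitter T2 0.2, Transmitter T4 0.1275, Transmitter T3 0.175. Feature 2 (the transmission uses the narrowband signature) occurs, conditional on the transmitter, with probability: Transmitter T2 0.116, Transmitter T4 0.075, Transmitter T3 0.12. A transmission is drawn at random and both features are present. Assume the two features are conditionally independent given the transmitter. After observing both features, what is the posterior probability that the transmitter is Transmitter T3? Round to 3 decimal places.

Prior × likelihood for each hypothesis:
  Transmitter T2: 0.17 × 0.2 × 0.116 = 0.003944
  Transmitter T4: 0.17 × 0.1275 × 0.075 = 0.001625625
  Transmitter T3: 0.66 × 0.175 × 0.12 = 0.01386
Normalizing constant = 0.019429625.
P(Transmitter T3 | evidence) = 0.01386 / 0.019429625 ≈ 0.713.

0.713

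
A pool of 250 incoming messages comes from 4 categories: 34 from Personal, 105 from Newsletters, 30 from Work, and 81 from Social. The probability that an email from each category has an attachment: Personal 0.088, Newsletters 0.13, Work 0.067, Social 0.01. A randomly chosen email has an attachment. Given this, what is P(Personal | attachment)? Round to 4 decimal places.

Compute prior × likelihood for every hypothesis:
  Personal: 0.136 × 0.088 = 0.011968
  Newsletters: 0.42 × 0.13 = 0.0546
  Work: 0.12 × 0.067 = 0.00804
  Social: 0.324 × 0.01 = 0.00324
Total = 0.077848.
P(Personal | evidence) = 0.011968 / 0.077848 ≈ 0.1537.

0.1537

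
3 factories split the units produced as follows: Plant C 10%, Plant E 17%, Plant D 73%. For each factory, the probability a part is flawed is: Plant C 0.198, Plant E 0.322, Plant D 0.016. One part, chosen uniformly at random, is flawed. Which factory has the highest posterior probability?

Plant E

Prior × likelihood for each hypothesis:
  Plant C: 0.1 × 0.198 = 0.0198
  Plant E: 0.17 × 0.322 = 0.05474
  Plant D: 0.73 × 0.016 = 0.01168
Normalizing constant = 0.08622.
Largest term belongs to Plant E, so Plant E is most probable.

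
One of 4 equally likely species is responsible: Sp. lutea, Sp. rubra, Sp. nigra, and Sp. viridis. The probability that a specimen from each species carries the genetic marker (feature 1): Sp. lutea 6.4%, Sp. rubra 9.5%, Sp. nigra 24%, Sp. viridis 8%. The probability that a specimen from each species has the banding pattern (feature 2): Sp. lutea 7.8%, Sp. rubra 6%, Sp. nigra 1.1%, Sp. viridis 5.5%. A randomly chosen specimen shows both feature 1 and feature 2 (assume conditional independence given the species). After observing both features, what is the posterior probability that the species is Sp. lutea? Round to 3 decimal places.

0.282

With a uniform prior (1/4 each), posterior ∝ likelihood:
  Sp. lutea: 0.064 × 0.078 = 0.004992
  Sp. rubra: 0.095 × 0.06 = 0.0057
  Sp. nigra: 0.24 × 0.011 = 0.00264
  Sp. viridis: 0.08 × 0.055 = 0.0044
Normalizing constant = 0.017732.
P(Sp. lutea | evidence) = 0.004992 / 0.017732 ≈ 0.282.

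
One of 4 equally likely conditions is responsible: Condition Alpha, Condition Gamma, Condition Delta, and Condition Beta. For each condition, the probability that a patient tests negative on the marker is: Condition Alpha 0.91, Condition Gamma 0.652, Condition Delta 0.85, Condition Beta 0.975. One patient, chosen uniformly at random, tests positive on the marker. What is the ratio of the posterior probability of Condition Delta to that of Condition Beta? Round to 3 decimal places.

6.000

Taking complements, P(marker-positive | each) = Condition Alpha 0.09, Condition Gamma 0.348, Condition Delta 0.15, Condition Beta 0.025.
Since the prior is uniform, the posterior is proportional to the likelihood:
  Condition Alpha: 0.09
  Condition Gamma: 0.348
  Condition Delta: 0.15
  Condition Beta: 0.025
Sum = 0.613.
The ratio is 0.15 / 0.025 (the normalizer cancels) = 6.000.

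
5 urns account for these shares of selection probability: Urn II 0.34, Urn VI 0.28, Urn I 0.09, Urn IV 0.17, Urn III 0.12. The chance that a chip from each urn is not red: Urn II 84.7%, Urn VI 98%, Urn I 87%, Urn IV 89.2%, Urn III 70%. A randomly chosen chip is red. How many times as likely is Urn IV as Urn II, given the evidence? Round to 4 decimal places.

Taking complements, P(red | each) = Urn II 0.153, Urn VI 0.02, Urn I 0.13, Urn IV 0.108, Urn III 0.3.
Compute prior × likelihood for every hypothesis:
  Urn II: 0.34 × 0.153 = 0.05202
  Urn VI: 0.28 × 0.02 = 0.0056
  Urn I: 0.09 × 0.13 = 0.0117
  Urn IV: 0.17 × 0.108 = 0.01836
  Urn III: 0.12 × 0.3 = 0.036
Normalizing constant = 0.12368.
The ratio is 0.01836 / 0.05202 (the normalizer cancels) = 0.3529.

0.3529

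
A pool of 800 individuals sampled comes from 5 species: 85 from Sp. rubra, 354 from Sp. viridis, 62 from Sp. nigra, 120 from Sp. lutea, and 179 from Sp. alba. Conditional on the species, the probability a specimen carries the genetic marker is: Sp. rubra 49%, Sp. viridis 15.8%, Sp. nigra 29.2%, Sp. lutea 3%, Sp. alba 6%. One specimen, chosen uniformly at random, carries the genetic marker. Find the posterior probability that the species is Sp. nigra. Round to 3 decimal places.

0.139

Compute prior × likelihood for every hypothesis:
  Sp. rubra: 0.10625 × 0.49 = 0.0520625
  Sp. viridis: 0.4425 × 0.158 = 0.069915
  Sp. nigra: 0.0775 × 0.292 = 0.02263
  Sp. lutea: 0.15 × 0.03 = 0.0045
  Sp. alba: 0.22375 × 0.06 = 0.013425
Total = 0.1625325.
P(Sp. nigra | evidence) = 0.02263 / 0.1625325 ≈ 0.139.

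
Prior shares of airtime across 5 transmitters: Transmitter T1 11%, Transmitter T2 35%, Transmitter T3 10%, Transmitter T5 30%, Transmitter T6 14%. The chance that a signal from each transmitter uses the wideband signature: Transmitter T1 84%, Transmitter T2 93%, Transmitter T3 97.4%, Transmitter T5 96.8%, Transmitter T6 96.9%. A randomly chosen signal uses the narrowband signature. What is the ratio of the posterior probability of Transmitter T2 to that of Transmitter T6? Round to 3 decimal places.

Taking complements, P(narrowband | each) = Transmitter T1 0.16, Transmitter T2 0.07, Transmitter T3 0.026, Transmitter T5 0.032, Transmitter T6 0.031.
Unnormalized posteriors (prior × likelihood):
  Transmitter T1: 0.11 × 0.16 = 0.0176
  Transmitter T2: 0.35 × 0.07 = 0.0245
  Transmitter T3: 0.1 × 0.026 = 0.0026
  Transmitter T5: 0.3 × 0.032 = 0.0096
  Transmitter T6: 0.14 × 0.031 = 0.00434
Total = 0.05864.
The ratio is 0.0245 / 0.00434 (the normalizer cancels) = 5.645.

5.645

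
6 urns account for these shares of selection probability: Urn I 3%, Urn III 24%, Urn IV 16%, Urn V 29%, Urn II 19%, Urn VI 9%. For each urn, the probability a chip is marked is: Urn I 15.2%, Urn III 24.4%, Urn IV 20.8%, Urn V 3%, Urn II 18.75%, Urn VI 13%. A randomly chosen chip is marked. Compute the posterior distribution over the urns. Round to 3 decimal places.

Prior × likelihood for each hypothesis:
  Urn I: 0.03 × 0.152 = 0.00456
  Urn III: 0.24 × 0.244 = 0.05856
  Urn IV: 0.16 × 0.208 = 0.03328
  Urn V: 0.29 × 0.03 = 0.0087
  Urn II: 0.19 × 0.1875 = 0.035625
  Urn VI: 0.09 × 0.13 = 0.0117
Normalizing constant = 0.152425.
P(Urn I | marked) = 0.00456/0.152425 ≈ 0.030
P(Urn III | marked) = 0.05856/0.152425 ≈ 0.384
P(Urn IV | marked) = 0.03328/0.152425 ≈ 0.218
P(Urn V | marked) = 0.0087/0.152425 ≈ 0.057
P(Urn II | marked) = 0.035625/0.152425 ≈ 0.234
P(Urn VI | marked) = 0.0117/0.152425 ≈ 0.077

Urn I 0.030, Urn III 0.384, Urn IV 0.218, Urn V 0.057, Urn II 0.234, Urn VI 0.077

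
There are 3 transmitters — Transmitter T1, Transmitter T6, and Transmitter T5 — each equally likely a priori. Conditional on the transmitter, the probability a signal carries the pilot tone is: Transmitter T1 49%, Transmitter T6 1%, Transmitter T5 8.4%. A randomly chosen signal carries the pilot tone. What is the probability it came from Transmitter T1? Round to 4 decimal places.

Since the prior is uniform, the posterior is proportional to the likelihood:
  Transmitter T1: 0.49
  Transmitter T6: 0.01
  Transmitter T5: 0.084
Normalizing constant = 0.584.
P(Transmitter T1 | evidence) = 0.49 / 0.584 ≈ 0.8390.

0.8390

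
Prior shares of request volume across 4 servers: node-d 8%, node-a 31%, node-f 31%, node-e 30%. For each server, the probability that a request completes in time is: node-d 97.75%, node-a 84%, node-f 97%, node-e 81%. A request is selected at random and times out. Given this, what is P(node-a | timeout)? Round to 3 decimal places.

0.421

Taking complements, P(timeout | each) = node-d 0.0225, node-a 0.16, node-f 0.03, node-e 0.19.
Prior × likelihood for each hypothesis:
  node-d: 0.08 × 0.0225 = 0.0018
  node-a: 0.31 × 0.16 = 0.0496
  node-f: 0.31 × 0.03 = 0.0093
  node-e: 0.3 × 0.19 = 0.057
Total = 0.1177.
P(node-a | evidence) = 0.0496 / 0.1177 ≈ 0.421.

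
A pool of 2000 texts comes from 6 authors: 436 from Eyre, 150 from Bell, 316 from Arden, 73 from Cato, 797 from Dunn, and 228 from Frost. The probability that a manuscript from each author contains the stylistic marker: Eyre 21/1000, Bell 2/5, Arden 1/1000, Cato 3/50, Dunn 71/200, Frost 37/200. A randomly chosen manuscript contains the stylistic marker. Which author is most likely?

Unnormalized posteriors (prior × likelihood):
  Eyre: 0.218 × 0.021 = 0.004578
  Bell: 0.075 × 0.4 = 0.03
  Arden: 0.158 × 0.001 = 0.000158
  Cato: 0.0365 × 0.06 = 0.00219
  Dunn: 0.3985 × 0.355 = 0.1414675
  Frost: 0.114 × 0.185 = 0.02109
Total = 0.1994835.
Largest term belongs to Dunn, so Dunn is most probable.

Dunn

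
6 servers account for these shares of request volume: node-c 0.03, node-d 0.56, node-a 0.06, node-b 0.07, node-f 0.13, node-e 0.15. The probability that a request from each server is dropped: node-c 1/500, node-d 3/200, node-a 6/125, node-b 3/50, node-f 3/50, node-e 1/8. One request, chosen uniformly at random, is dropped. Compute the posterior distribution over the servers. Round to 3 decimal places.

node-c 0.001, node-d 0.200, node-a 0.068, node-b 0.100, node-f 0.185, node-e 0.445

Prior × likelihood for each hypothesis:
  node-c: 0.03 × 0.002 = 0.00006
  node-d: 0.56 × 0.015 = 0.0084
  node-a: 0.06 × 0.048 = 0.00288
  node-b: 0.07 × 0.06 = 0.0042
  node-f: 0.13 × 0.06 = 0.0078
  node-e: 0.15 × 0.125 = 0.01875
Total = 0.04209.
P(node-c | dropped) = 0.00006/0.04209 ≈ 0.001
P(node-d | dropped) = 0.0084/0.04209 ≈ 0.200
P(node-a | dropped) = 0.00288/0.04209 ≈ 0.068
P(node-b | dropped) = 0.0042/0.04209 ≈ 0.100
P(node-f | dropped) = 0.0078/0.04209 ≈ 0.185
P(node-e | dropped) = 0.01875/0.04209 ≈ 0.445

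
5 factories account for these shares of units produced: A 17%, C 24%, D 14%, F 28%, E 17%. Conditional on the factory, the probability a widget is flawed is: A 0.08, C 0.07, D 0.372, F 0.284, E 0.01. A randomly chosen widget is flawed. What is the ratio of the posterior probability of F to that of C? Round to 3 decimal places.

Prior × likelihood for each hypothesis:
  A: 0.17 × 0.08 = 0.0136
  C: 0.24 × 0.07 = 0.0168
  D: 0.14 × 0.372 = 0.05208
  F: 0.28 × 0.284 = 0.07952
  E: 0.17 × 0.01 = 0.0017
Sum = 0.1637.
The ratio is 0.07952 / 0.0168 (the normalizer cancels) = 4.733.

4.733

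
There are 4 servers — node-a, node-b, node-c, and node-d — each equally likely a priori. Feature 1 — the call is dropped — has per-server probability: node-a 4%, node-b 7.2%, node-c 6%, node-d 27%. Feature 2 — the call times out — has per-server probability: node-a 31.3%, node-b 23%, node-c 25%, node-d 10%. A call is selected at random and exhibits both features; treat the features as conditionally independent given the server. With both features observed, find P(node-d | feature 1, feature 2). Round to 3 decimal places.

0.380

Since the prior is uniform, the posterior is proportional to the likelihood:
  node-a: 0.04 × 0.313 = 0.01252
  node-b: 0.072 × 0.23 = 0.01656
  node-c: 0.06 × 0.25 = 0.015
  node-d: 0.27 × 0.1 = 0.027
Total = 0.07108.
P(node-d | evidence) = 0.027 / 0.07108 ≈ 0.380.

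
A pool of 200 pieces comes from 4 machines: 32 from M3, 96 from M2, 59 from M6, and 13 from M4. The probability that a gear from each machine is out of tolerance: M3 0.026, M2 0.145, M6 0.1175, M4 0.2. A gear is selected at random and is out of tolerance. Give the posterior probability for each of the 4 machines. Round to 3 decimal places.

By Bayes' rule, posterior ∝ prior × likelihood:
  M3: 0.16 × 0.026 = 0.00416
  M2: 0.48 × 0.145 = 0.0696
  M6: 0.295 × 0.1175 = 0.0346625
  M4: 0.065 × 0.2 = 0.013
Normalizing constant = 0.1214225.
P(M3 | oversize) = 0.00416/0.1214225 ≈ 0.034
P(M2 | oversize) = 0.0696/0.1214225 ≈ 0.573
P(M6 | oversize) = 0.0346625/0.1214225 ≈ 0.285
P(M4 | oversize) = 0.013/0.1214225 ≈ 0.107

M3 0.034, M2 0.573, M6 0.285, M4 0.107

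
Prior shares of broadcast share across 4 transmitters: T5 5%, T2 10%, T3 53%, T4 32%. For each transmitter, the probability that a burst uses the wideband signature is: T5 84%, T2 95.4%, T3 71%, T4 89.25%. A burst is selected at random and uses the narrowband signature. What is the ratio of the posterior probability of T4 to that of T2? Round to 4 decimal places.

7.4783

Taking complements, P(narrowband | each) = T5 0.16, T2 0.046, T3 0.29, T4 0.1075.
Compute prior × likelihood for every hypothesis:
  T5: 0.05 × 0.16 = 0.008
  T2: 0.1 × 0.046 = 0.0046
  T3: 0.53 × 0.29 = 0.1537
  T4: 0.32 × 0.1075 = 0.0344
Sum = 0.2007.
The ratio is 0.0344 / 0.0046 (the normalizer cancels) = 7.4783.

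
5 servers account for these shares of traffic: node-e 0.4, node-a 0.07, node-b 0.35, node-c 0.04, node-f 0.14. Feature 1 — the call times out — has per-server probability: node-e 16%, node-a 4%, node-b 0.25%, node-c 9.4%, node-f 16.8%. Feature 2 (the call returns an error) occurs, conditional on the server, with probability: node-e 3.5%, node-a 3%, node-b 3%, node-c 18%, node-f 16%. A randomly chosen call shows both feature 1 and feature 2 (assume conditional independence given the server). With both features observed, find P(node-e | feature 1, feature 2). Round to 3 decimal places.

0.330

Prior × likelihood for each hypothesis:
  node-e: 0.4 × 0.16 × 0.035 = 0.00224
  node-a: 0.07 × 0.04 × 0.03 = 0.000084
  node-b: 0.35 × 0.0025 × 0.03 = 0.00002625
  node-c: 0.04 × 0.094 × 0.18 = 0.0006768
  node-f: 0.14 × 0.168 × 0.16 = 0.0037632
Total = 0.00679025.
P(node-e | evidence) = 0.00224 / 0.00679025 ≈ 0.330.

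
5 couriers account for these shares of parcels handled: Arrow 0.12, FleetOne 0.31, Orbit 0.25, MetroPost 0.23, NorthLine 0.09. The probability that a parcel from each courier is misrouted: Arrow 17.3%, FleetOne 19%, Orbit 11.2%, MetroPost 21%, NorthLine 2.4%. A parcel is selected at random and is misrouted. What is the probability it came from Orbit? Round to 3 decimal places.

0.177

By Bayes' rule, posterior ∝ prior × likelihood:
  Arrow: 0.12 × 0.173 = 0.02076
  FleetOne: 0.31 × 0.19 = 0.0589
  Orbit: 0.25 × 0.112 = 0.028
  MetroPost: 0.23 × 0.21 = 0.0483
  NorthLine: 0.09 × 0.024 = 0.00216
Total = 0.15812.
P(Orbit | evidence) = 0.028 / 0.15812 ≈ 0.177.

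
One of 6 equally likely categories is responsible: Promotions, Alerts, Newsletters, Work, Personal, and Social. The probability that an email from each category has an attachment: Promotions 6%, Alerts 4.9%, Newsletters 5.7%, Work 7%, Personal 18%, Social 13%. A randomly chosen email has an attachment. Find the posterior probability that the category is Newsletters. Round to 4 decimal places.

0.1044

Since the prior is uniform, the posterior is proportional to the likelihood:
  Promotions: 0.06
  Alerts: 0.049
  Newsletters: 0.057
  Work: 0.07
  Personal: 0.18
  Social: 0.13
Sum = 0.546.
P(Newsletters | evidence) = 0.057 / 0.546 ≈ 0.1044.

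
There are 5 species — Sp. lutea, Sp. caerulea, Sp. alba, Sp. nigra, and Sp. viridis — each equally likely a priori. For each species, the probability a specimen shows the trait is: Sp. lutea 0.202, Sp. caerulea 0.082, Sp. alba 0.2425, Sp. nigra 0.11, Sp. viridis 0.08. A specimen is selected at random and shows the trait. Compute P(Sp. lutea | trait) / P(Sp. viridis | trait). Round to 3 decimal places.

Since the prior is uniform, the posterior is proportional to the likelihood:
  Sp. lutea: 0.202
  Sp. caerulea: 0.082
  Sp. alba: 0.2425
  Sp. nigra: 0.11
  Sp. viridis: 0.08
Normalizing constant = 0.7165.
The ratio is 0.202 / 0.08 (the normalizer cancels) = 2.525.

2.525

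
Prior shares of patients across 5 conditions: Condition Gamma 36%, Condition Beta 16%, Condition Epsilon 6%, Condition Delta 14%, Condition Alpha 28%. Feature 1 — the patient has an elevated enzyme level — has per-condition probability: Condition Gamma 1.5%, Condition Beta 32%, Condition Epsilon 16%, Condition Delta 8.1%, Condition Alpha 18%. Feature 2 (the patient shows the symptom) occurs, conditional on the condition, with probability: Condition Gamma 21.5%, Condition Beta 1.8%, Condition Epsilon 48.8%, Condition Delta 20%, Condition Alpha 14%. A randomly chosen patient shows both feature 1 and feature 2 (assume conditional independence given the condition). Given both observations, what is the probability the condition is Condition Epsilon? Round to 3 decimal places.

0.291

Prior × likelihood for each hypothesis:
  Condition Gamma: 0.36 × 0.015 × 0.215 = 0.001161
  Condition Beta: 0.16 × 0.32 × 0.018 = 0.0009216
  Condition Epsilon: 0.06 × 0.16 × 0.488 = 0.0046848
  Condition Delta: 0.14 × 0.081 × 0.2 = 0.002268
  Condition Alpha: 0.28 × 0.18 × 0.14 = 0.007056
Sum = 0.0160914.
P(Condition Epsilon | evidence) = 0.0046848 / 0.0160914 ≈ 0.291.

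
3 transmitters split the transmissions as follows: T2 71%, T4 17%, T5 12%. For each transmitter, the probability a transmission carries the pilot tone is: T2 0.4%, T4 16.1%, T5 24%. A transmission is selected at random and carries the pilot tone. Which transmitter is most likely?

Unnormalized posteriors (prior × likelihood):
  T2: 0.71 × 0.004 = 0.00284
  T4: 0.17 × 0.161 = 0.02737
  T5: 0.12 × 0.24 = 0.0288
Normalizing constant = 0.05901.
Largest term belongs to T5, so T5 is most probable.

T5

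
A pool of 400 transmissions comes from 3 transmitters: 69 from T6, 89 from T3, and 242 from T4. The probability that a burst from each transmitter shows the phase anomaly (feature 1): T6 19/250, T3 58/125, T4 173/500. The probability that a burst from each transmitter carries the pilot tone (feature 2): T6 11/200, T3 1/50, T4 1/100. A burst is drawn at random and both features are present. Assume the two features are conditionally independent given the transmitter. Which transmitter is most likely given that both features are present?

T4

By Bayes' rule, posterior ∝ prior × likelihood:
  T6: 0.1725 × 0.076 × 0.055 = 0.00072105
  T3: 0.2225 × 0.464 × 0.02 = 0.0020648
  T4: 0.605 × 0.346 × 0.01 = 0.0020933
Sum = 0.00487915.
Largest term belongs to T4, so T4 is most probable.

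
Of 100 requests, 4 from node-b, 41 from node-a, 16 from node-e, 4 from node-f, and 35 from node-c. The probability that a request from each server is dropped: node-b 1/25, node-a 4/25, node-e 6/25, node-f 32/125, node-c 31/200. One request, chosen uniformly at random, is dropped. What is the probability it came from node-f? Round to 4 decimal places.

0.0602

Unnormalized posteriors (prior × likelihood):
  node-b: 0.04 × 0.04 = 0.0016
  node-a: 0.41 × 0.16 = 0.0656
  node-e: 0.16 × 0.24 = 0.0384
  node-f: 0.04 × 0.256 = 0.01024
  node-c: 0.35 × 0.155 = 0.05425
Total = 0.17009.
P(node-f | evidence) = 0.01024 / 0.17009 ≈ 0.0602.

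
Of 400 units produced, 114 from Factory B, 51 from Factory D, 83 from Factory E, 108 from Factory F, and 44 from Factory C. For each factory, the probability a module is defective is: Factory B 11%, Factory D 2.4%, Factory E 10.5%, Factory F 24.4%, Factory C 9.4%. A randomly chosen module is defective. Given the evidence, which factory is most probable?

Compute prior × likelihood for every hypothesis:
  Factory B: 0.285 × 0.11 = 0.03135
  Factory D: 0.1275 × 0.024 = 0.00306
  Factory E: 0.2075 × 0.105 = 0.0217875
  Factory F: 0.27 × 0.244 = 0.06588
  Factory C: 0.11 × 0.094 = 0.01034
Total = 0.1324175.
Largest term belongs to Factory F, so Factory F is most probable.

Factory F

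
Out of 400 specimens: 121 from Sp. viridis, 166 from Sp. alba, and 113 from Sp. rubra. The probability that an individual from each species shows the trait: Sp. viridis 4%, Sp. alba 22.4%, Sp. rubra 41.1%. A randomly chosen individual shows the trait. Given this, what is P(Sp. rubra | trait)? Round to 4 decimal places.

Unnormalized posteriors (prior × likelihood):
  Sp. viridis: 0.3025 × 0.04 = 0.0121
  Sp. alba: 0.415 × 0.224 = 0.09296
  Sp. rubra: 0.2825 × 0.411 = 0.1161075
Total = 0.2211675.
P(Sp. rubra | evidence) = 0.1161075 / 0.2211675 ≈ 0.5250.

0.5250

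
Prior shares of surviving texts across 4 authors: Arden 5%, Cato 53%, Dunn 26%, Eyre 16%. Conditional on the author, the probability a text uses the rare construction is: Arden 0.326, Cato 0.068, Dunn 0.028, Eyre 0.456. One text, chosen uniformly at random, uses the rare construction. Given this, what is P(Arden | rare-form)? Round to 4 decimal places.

By Bayes' rule, posterior ∝ prior × likelihood:
  Arden: 0.05 × 0.326 = 0.0163
  Cato: 0.53 × 0.068 = 0.03604
  Dunn: 0.26 × 0.028 = 0.00728
  Eyre: 0.16 × 0.456 = 0.07296
Total = 0.13258.
P(Arden | evidence) = 0.0163 / 0.13258 ≈ 0.1229.

0.1229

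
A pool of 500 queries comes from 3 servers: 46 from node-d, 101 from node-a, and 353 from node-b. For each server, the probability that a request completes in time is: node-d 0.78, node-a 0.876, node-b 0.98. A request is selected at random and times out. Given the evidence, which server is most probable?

Taking complements, P(timeout | each) = node-d 0.22, node-a 0.124, node-b 0.02.
Unnormalized posteriors (prior × likelihood):
  node-d: 0.092 × 0.22 = 0.02024
  node-a: 0.202 × 0.124 = 0.025048
  node-b: 0.706 × 0.02 = 0.01412
Sum = 0.059408.
Largest term belongs to node-a, so node-a is most probable.

node-a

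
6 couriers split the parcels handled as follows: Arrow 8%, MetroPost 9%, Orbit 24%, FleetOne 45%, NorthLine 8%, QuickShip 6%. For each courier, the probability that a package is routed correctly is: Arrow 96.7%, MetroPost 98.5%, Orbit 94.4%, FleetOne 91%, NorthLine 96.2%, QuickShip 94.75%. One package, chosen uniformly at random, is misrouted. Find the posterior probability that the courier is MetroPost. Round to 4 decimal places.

0.0211

Taking complements, P(misrouted | each) = Arrow 0.033, MetroPost 0.015, Orbit 0.056, FleetOne 0.09, NorthLine 0.038, QuickShip 0.0525.
Prior × likelihood for each hypothesis:
  Arrow: 0.08 × 0.033 = 0.00264
  MetroPost: 0.09 × 0.015 = 0.00135
  Orbit: 0.24 × 0.056 = 0.01344
  FleetOne: 0.45 × 0.09 = 0.0405
  NorthLine: 0.08 × 0.038 = 0.00304
  QuickShip: 0.06 × 0.0525 = 0.00315
Normalizing constant = 0.06412.
P(MetroPost | evidence) = 0.00135 / 0.06412 ≈ 0.0211.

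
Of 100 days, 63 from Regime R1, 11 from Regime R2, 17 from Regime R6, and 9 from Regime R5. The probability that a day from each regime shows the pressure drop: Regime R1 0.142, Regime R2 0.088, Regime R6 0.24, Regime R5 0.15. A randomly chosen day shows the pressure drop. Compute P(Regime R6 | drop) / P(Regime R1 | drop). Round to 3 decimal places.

By Bayes' rule, posterior ∝ prior × likelihood:
  Regime R1: 0.63 × 0.142 = 0.08946
  Regime R2: 0.11 × 0.088 = 0.00968
  Regime R6: 0.17 × 0.24 = 0.0408
  Regime R5: 0.09 × 0.15 = 0.0135
Normalizing constant = 0.15344.
The ratio is 0.0408 / 0.08946 (the normalizer cancels) = 0.456.

0.456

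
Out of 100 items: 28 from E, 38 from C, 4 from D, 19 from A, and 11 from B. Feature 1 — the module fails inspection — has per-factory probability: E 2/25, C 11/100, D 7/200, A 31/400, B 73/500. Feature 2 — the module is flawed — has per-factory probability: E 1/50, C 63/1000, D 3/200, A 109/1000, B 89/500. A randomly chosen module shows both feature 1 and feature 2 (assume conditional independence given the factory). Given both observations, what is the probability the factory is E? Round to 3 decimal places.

By Bayes' rule, posterior ∝ prior × likelihood:
  E: 0.28 × 0.08 × 0.02 = 0.000448
  C: 0.38 × 0.11 × 0.063 = 0.0026334
  D: 0.04 × 0.035 × 0.015 = 0.000021
  A: 0.19 × 0.0775 × 0.109 = 0.001605025
  B: 0.11 × 0.146 × 0.178 = 0.00285868
Total = 0.007566105.
P(E | evidence) = 0.000448 / 0.007566105 ≈ 0.059.

0.059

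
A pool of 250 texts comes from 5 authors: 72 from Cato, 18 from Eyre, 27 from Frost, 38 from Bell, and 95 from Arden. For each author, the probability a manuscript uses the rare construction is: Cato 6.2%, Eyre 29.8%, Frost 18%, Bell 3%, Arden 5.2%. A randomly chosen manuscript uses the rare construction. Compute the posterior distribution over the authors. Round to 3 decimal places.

Cato 0.215, Eyre 0.258, Frost 0.234, Bell 0.055, Arden 0.238

Compute prior × likelihood for every hypothesis:
  Cato: 0.288 × 0.062 = 0.017856
  Eyre: 0.072 × 0.298 = 0.021456
  Frost: 0.108 × 0.18 = 0.01944
  Bell: 0.152 × 0.03 = 0.00456
  Arden: 0.38 × 0.052 = 0.01976
Total = 0.083072.
P(Cato | rare-form) = 0.017856/0.083072 ≈ 0.215
P(Eyre | rare-form) = 0.021456/0.083072 ≈ 0.258
P(Frost | rare-form) = 0.01944/0.083072 ≈ 0.234
P(Bell | rare-form) = 0.00456/0.083072 ≈ 0.055
P(Arden | rare-form) = 0.01976/0.083072 ≈ 0.238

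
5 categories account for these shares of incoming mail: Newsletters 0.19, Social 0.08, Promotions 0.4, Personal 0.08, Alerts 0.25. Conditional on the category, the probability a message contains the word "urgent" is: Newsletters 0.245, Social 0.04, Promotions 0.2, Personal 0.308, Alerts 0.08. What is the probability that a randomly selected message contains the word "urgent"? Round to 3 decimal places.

Prior × likelihood for each hypothesis:
  Newsletters: 0.19 × 0.245 = 0.04655
  Social: 0.08 × 0.04 = 0.0032
  Promotions: 0.4 × 0.2 = 0.08
  Personal: 0.08 × 0.308 = 0.02464
  Alerts: 0.25 × 0.08 = 0.02
P(urgent-flag) = 0.04655 + 0.0032 + 0.08 + 0.02464 + 0.02 = 0.17439 → 0.174.

0.174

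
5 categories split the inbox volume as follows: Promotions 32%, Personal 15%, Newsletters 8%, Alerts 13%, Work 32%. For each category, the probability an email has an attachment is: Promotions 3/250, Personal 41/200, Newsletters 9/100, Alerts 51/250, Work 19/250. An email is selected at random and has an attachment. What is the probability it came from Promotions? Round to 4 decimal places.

Compute prior × likelihood for every hypothesis:
  Promotions: 0.32 × 0.012 = 0.00384
  Personal: 0.15 × 0.205 = 0.03075
  Newsletters: 0.08 × 0.09 = 0.0072
  Alerts: 0.13 × 0.204 = 0.02652
  Work: 0.32 × 0.076 = 0.02432
Sum = 0.09263.
P(Promotions | evidence) = 0.00384 / 0.09263 ≈ 0.0415.

0.0415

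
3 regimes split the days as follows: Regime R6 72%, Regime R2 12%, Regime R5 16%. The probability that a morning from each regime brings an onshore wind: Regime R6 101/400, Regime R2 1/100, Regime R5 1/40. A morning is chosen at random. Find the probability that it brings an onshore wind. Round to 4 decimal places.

0.1870

Compute prior × likelihood for every hypothesis:
  Regime R6: 0.72 × 0.2525 = 0.1818
  Regime R2: 0.12 × 0.01 = 0.0012
  Regime R5: 0.16 × 0.025 = 0.004
P(onshore) = 0.1818 + 0.0012 + 0.004 = 0.187 → 0.1870.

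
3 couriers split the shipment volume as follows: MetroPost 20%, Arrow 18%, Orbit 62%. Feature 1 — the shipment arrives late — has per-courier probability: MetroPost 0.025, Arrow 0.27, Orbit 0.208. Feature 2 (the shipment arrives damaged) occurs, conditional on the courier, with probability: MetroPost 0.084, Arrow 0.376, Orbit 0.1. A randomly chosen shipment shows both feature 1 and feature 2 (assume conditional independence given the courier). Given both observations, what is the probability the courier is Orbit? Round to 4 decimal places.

Compute prior × likelihood for every hypothesis:
  MetroPost: 0.2 × 0.025 × 0.084 = 0.00042
  Arrow: 0.18 × 0.27 × 0.376 = 0.0182736
  Orbit: 0.62 × 0.208 × 0.1 = 0.012896
Total = 0.0315896.
P(Orbit | evidence) = 0.012896 / 0.0315896 ≈ 0.4082.

0.4082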